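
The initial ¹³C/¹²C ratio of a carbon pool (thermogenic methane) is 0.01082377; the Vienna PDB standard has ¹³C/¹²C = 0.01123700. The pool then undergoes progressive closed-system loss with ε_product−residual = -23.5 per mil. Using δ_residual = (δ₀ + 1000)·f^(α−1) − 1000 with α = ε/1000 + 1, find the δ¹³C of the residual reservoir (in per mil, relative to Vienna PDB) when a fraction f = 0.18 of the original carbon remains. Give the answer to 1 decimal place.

δ₀ = (0.01082377/0.01123700 − 1)×1000 = (0.963226 − 1)×1000 = -36.774 per mil
α − 1 = ε/1000 = -0.0235
f^(α−1) = 0.18^(-0.0235) = 1.041121
δ_res = (-36.774 + 1000) × 1.041121 − 1000 = 1002.835 − 1000 = 2.83 per mil

2.8 per mil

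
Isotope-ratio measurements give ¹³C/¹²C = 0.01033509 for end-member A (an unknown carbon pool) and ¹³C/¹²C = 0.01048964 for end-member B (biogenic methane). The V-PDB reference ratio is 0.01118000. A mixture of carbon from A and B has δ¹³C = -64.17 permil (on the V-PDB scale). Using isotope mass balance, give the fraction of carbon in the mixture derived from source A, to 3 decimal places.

0.175

δ_A = (0.01033509/0.01118000 − 1)×1000 = (0.924427 − 1)×1000 = -75.573 permil
δ_B = (0.01048964/0.01118000 − 1)×1000 = (0.938250 − 1)×1000 = -61.750 permil
f_A = (δ_mix − δ_B)/(δ_A − δ_B) = (-64.17 − (-61.750))/(-75.573 − (-61.750))
f_A = -2.420 / -13.824 = 0.1751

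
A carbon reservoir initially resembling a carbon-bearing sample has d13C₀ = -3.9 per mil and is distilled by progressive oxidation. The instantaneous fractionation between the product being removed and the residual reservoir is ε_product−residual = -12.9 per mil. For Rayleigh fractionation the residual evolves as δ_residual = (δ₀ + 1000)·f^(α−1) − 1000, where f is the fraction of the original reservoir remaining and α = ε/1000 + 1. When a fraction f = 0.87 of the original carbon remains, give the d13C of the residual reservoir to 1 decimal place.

Rayleigh residual: δ_res = (δ₀ + 1000)·f^(α−1) − 1000
α = ε/1000 + 1 = 0.98710, so α − 1 = -0.01290
f^(α−1) = 0.87^(-0.01290) = 1.001798
δ_res = (-3.9 + 1000) × 1.001798 − 1000 = 997.891 − 1000 = -2.11 per mil

-2.1 per mil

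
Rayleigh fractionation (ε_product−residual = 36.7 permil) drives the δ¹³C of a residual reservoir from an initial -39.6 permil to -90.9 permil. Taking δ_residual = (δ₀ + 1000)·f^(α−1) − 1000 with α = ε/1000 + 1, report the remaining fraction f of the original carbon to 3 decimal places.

α − 1 = ε/1000 = 0.0367
(δ_res + 1000)/(δ₀ + 1000) = (-90.9 + 1000)/(-39.6 + 1000) = 909.1/960.4 = 0.946585
f = 0.946585^(1/0.0367) = exp(ln(0.946585)/0.0367) = exp(-0.05489/0.0367)
f = exp(-1.4958) = 0.2241

0.224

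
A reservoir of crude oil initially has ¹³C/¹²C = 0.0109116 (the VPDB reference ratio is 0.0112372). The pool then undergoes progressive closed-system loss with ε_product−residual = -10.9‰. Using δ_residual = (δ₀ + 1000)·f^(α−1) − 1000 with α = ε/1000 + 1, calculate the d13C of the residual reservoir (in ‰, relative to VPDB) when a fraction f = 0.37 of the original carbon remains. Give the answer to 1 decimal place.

-18.4‰

δ₀ = (0.0109116/0.0112372 − 1)×1000 = (0.971025 − 1)×1000 = -28.975‰
α − 1 = ε/1000 = -0.0109
f^(α−1) = 0.37^(-0.0109) = 1.010896
δ_res = (-28.975 + 1000) × 1.010896 − 1000 = 981.605 − 1000 = -18.39‰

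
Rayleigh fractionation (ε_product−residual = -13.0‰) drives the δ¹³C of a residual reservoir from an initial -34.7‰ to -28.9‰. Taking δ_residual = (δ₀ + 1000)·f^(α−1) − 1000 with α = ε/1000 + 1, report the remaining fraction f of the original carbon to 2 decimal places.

α − 1 = ε/1000 = -0.0130
(δ_res + 1000)/(δ₀ + 1000) = (-28.9 + 1000)/(-34.7 + 1000) = 971.1/965.3 = 1.006008
f = 1.006008^(1/-0.0130) = exp(ln(1.006008)/-0.0130) = exp(0.00599/-0.0130)
f = exp(-0.4608) = 0.6308

0.63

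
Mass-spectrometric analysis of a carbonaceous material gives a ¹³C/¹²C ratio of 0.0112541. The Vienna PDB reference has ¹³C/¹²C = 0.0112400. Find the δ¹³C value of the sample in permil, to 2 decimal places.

δ¹³C = (R_sample / R_standard − 1) × 1000
R_sample / R_standard = 0.0112541 / 0.0112400 = 1.001254
δ¹³C = (1.001254 − 1) × 1000 = 1.254 permil

1.25 permil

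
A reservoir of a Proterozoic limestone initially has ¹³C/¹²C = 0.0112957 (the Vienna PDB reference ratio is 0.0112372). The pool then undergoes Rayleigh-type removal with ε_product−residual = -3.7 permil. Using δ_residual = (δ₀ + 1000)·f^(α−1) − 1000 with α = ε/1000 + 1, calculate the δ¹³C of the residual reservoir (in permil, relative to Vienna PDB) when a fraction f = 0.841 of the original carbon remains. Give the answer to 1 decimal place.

5.9 permil

δ₀ = (0.0112957/0.0112372 − 1)×1000 = (1.005206 − 1)×1000 = 5.206 permil
α − 1 = ε/1000 = -0.0037
f^(α−1) = 0.841^(-0.0037) = 1.000641
δ_res = (5.206 + 1000) × 1.000641 − 1000 = 1005.850 − 1000 = 5.85 permil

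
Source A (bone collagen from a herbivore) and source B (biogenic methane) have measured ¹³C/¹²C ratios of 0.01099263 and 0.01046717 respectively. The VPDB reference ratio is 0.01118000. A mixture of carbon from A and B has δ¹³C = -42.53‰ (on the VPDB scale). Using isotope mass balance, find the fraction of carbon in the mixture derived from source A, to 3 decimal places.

δ_A = (0.01099263/0.01118000 − 1)×1000 = (0.983241 − 1)×1000 = -16.759‰
δ_B = (0.01046717/0.01118000 − 1)×1000 = (0.936241 − 1)×1000 = -63.759‰
f_A = (δ_mix − δ_B)/(δ_A − δ_B) = (-42.53 − (-63.759))/(-16.759 − (-63.759))
f_A = 21.229 / 47.000 = 0.4517

0.452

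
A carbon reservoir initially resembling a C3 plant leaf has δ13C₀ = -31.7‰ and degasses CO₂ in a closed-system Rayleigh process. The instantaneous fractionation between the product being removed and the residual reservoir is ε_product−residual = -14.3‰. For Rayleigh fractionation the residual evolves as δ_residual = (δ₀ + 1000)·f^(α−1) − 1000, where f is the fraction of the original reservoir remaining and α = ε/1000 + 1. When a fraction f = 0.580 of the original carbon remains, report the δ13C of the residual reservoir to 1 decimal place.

Rayleigh residual: δ_res = (δ₀ + 1000)·f^(α−1) − 1000
α = ε/1000 + 1 = 0.98570, so α − 1 = -0.01430
f^(α−1) = 0.580^(-0.01430) = 1.007820
δ_res = (-31.7 + 1000) × 1.007820 − 1000 = 975.872 − 1000 = -24.13‰

-24.1‰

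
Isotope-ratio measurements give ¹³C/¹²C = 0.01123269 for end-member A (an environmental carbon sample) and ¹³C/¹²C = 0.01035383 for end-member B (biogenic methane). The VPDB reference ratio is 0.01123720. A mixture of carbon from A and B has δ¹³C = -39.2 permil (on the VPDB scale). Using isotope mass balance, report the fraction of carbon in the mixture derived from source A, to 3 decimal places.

δ_A = (0.01123269/0.01123720 − 1)×1000 = (0.999599 − 1)×1000 = -0.401 permil
δ_B = (0.01035383/0.01123720 − 1)×1000 = (0.921389 − 1)×1000 = -78.611 permil
f_A = (δ_mix − δ_B)/(δ_A − δ_B) = (-39.2 − (-78.611))/(-0.401 − (-78.611))
f_A = 39.411 / 78.210 = 0.5039

0.504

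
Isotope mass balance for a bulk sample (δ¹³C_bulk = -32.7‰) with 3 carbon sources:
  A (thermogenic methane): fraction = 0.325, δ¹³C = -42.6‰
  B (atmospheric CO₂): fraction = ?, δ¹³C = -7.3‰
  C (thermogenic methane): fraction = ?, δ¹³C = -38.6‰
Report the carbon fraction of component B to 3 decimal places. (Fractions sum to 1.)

0.230

Let f_B and f_C be the unknown fractions; fractions sum to 1 so f_B + f_C = 0.675.
Mass balance: Σ fᵢ·δᵢ = δ_bulk ⇒ f_B·(-7.3) + f_C·(-38.6) = -32.7 − (-13.845) = -18.855
Substitute f_C = 0.675 − f_B:
f_B·(-7.3 − -38.6) = -18.855 − 0.675×(-38.6) = 7.200
f_B = 7.200 / 31.3 = 0.2300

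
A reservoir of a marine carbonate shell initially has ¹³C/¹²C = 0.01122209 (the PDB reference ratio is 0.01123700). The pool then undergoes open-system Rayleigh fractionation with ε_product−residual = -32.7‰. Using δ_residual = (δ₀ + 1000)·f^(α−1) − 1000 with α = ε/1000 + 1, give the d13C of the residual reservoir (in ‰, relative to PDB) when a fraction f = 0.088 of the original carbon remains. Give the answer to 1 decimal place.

δ₀ = (0.01122209/0.01123700 − 1)×1000 = (0.998673 − 1)×1000 = -1.327‰
α − 1 = ε/1000 = -0.0327
f^(α−1) = 0.088^(-0.0327) = 1.082718
δ_res = (-1.327 + 1000) × 1.082718 − 1000 = 1081.282 − 1000 = 81.28‰

81.3‰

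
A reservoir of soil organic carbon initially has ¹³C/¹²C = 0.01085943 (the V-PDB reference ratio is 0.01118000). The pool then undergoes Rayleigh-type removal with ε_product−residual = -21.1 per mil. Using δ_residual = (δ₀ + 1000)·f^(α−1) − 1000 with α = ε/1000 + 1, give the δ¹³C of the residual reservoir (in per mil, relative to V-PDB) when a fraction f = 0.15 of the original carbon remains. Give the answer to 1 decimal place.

11.0 per mil

δ₀ = (0.01085943/0.01118000 − 1)×1000 = (0.971326 − 1)×1000 = -28.674 per mil
α − 1 = ε/1000 = -0.0211
f^(α−1) = 0.15^(-0.0211) = 1.040841
δ_res = (-28.674 + 1000) × 1.040841 − 1000 = 1010.997 − 1000 = 11.00 per mil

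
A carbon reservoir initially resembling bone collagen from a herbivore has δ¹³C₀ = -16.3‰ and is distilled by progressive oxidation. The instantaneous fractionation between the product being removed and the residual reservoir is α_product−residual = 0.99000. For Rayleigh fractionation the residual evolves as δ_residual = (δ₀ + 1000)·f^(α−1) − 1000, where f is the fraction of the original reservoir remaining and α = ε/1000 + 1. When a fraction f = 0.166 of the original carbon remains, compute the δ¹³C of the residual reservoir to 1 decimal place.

1.5‰

Rayleigh residual: δ_res = (δ₀ + 1000)·f^(α−1) − 1000
α − 1 = -0.01000
f^(α−1) = 0.166^(-0.01000) = 1.018120
δ_res = (-16.3 + 1000) × 1.018120 − 1000 = 1001.525 − 1000 = 1.52‰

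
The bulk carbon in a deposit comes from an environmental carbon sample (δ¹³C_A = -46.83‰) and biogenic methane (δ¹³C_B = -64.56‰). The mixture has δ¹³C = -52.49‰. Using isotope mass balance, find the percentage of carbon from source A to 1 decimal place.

δ_mix = f_A·δ_A + (1 − f_A)·δ_B  ⇒  f_A = (δ_mix − δ_B)/(δ_A − δ_B)
f_A = (-52.49 − (-64.56)) / (-46.83 − (-64.56))
f_A = 12.07 / 17.73 = 0.6808

68.1%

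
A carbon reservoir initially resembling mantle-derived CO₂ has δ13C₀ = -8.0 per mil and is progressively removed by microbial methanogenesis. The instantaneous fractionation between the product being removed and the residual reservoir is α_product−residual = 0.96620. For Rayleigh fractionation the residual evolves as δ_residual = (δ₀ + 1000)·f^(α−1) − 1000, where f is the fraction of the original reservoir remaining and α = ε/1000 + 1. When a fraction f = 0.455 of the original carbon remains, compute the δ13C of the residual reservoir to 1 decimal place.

Rayleigh residual: δ_res = (δ₀ + 1000)·f^(α−1) − 1000
α − 1 = -0.03380
f^(α−1) = 0.455^(-0.03380) = 1.026973
δ_res = (-8.0 + 1000) × 1.026973 − 1000 = 1018.758 − 1000 = 18.76 per mil

18.8 per mil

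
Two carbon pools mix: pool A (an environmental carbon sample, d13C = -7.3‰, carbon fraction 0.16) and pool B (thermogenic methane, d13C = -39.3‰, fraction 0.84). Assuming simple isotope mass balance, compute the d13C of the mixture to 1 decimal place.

-34.2‰

δ_mix = f_A·δ_A + f_B·δ_B
δ_mix = 0.16 × (-7.3) + 0.84 × (-39.3)
δ_mix = -1.17 + -33.01 = -34.18‰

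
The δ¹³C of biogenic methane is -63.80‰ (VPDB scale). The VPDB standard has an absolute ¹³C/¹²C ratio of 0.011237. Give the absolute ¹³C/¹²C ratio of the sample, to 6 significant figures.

R_sample = R_standard × (δ¹³C/1000 + 1)
R_sample = 0.011237 × (-63.80/1000 + 1) = 0.011237 × 0.936200
R_sample = 0.0105201

0.0105201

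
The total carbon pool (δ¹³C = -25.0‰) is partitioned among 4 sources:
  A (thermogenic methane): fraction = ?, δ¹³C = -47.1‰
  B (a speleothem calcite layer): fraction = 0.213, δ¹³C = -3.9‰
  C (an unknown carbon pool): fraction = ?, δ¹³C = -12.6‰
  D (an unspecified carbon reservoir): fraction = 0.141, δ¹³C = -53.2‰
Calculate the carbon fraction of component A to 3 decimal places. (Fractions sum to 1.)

Let f_A and f_C be the unknown fractions; fractions sum to 1 so f_A + f_C = 0.646.
Mass balance: Σ fᵢ·δᵢ = δ_bulk ⇒ f_A·(-47.1) + f_C·(-12.6) = -25.0 − (-8.332) = -16.668
Substitute f_C = 0.646 − f_A:
f_A·(-47.1 − -12.6) = -16.668 − 0.646×(-12.6) = -8.529
f_A = -8.529 / -34.5 = 0.2472

0.247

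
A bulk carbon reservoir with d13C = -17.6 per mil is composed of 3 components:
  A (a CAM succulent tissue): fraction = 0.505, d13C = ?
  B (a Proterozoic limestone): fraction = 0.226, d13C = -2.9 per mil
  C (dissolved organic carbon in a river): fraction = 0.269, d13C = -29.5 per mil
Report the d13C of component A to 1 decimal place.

Isotope mass balance: δ_bulk = Σ fᵢ·δᵢ.
-17.6 = 0.505×δ_A + 0.226×(-2.9) + 0.269×(-29.5)
0.505·δ_A = -17.6 − (-8.591) = -9.009
δ_A = -9.009 / 0.505 = -17.84 per mil

-17.8 per mil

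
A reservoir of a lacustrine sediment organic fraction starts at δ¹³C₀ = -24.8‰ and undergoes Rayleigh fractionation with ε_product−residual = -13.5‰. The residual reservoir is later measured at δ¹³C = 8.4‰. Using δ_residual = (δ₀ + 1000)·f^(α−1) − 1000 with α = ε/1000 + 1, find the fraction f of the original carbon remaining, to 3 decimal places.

0.084

α − 1 = ε/1000 = -0.0135
(δ_res + 1000)/(δ₀ + 1000) = (8.4 + 1000)/(-24.8 + 1000) = 1008.4/975.2 = 1.034044
f = 1.034044^(1/-0.0135) = exp(ln(1.034044)/-0.0135) = exp(0.03348/-0.0135)
f = exp(-2.4798) = 0.0838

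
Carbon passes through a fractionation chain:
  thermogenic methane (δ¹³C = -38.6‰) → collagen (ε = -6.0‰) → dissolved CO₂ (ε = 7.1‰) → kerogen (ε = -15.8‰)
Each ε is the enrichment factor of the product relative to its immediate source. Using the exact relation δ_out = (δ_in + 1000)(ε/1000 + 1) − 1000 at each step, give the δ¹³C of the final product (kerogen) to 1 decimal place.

-52.8‰

step 1: δ = (-38.60 + 1000)·(-6.0/1000 + 1) − 1000 = -44.37‰
step 2: δ = (-44.37 + 1000)·(7.1/1000 + 1) − 1000 = -37.58‰
step 3: δ = (-37.58 + 1000)·(-15.8/1000 + 1) − 1000 = -52.79‰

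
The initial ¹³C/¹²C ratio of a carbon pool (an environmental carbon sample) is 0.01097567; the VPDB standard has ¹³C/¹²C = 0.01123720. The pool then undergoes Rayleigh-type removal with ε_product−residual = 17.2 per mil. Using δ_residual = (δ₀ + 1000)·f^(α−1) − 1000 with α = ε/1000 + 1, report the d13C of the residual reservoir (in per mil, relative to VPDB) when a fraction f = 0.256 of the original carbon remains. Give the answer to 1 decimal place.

δ₀ = (0.01097567/0.01123720 − 1)×1000 = (0.976726 − 1)×1000 = -23.274 per mil
α − 1 = ε/1000 = 0.0172
f^(α−1) = 0.256^(0.0172) = 0.976836
δ_res = (-23.274 + 1000) × 0.976836 − 1000 = 954.102 − 1000 = -45.90 per mil

-45.9 per mil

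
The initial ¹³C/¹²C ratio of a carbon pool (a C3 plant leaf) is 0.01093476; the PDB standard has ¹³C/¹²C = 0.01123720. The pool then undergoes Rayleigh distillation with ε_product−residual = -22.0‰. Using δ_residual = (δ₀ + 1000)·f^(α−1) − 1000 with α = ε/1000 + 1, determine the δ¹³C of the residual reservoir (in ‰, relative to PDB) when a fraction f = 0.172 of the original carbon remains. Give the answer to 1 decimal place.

δ₀ = (0.01093476/0.01123720 − 1)×1000 = (0.973086 − 1)×1000 = -26.914‰
α − 1 = ε/1000 = -0.0220
f^(α−1) = 0.172^(-0.0220) = 1.039485
δ_res = (-26.914 + 1000) × 1.039485 − 1000 = 1011.508 − 1000 = 11.51‰

11.5‰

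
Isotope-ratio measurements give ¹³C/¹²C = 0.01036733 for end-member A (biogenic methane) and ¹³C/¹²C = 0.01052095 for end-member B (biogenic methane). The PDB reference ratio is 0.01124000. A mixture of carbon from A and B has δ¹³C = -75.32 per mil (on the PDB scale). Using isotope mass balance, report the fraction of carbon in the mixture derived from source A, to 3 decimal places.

0.830

δ_A = (0.01036733/0.01124000 − 1)×1000 = (0.922360 − 1)×1000 = -77.640 per mil
δ_B = (0.01052095/0.01124000 − 1)×1000 = (0.936028 − 1)×1000 = -63.972 per mil
f_A = (δ_mix − δ_B)/(δ_A − δ_B) = (-75.32 − (-63.972))/(-77.640 − (-63.972))
f_A = -11.348 / -13.667 = 0.8303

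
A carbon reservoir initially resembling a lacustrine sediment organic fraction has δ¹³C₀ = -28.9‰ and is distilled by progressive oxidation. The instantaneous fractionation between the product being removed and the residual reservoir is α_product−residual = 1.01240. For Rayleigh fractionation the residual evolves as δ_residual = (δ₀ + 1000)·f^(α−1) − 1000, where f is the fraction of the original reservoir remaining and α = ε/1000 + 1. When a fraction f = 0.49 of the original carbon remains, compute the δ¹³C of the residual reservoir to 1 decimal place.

Rayleigh residual: δ_res = (δ₀ + 1000)·f^(α−1) − 1000
α − 1 = 0.01240
f^(α−1) = 0.49^(0.01240) = 0.991193
δ_res = (-28.9 + 1000) × 0.991193 − 1000 = 962.548 − 1000 = -37.45‰

-37.5‰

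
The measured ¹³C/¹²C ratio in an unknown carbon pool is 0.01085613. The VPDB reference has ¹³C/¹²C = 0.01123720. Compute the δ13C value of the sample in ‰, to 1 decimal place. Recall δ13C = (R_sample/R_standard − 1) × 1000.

-33.9‰

δ13C = (R_sample / R_standard − 1) × 1000
R_sample / R_standard = 0.01085613 / 0.01123720 = 0.966089
δ13C = (0.966089 − 1) × 1000 = -33.91‰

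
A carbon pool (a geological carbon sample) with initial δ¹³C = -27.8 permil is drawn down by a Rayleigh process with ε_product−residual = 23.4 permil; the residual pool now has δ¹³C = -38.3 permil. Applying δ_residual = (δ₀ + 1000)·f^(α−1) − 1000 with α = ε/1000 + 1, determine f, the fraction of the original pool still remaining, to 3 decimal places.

0.629

α − 1 = ε/1000 = 0.0234
(δ_res + 1000)/(δ₀ + 1000) = (-38.3 + 1000)/(-27.8 + 1000) = 961.7/972.2 = 0.989200
f = 0.989200^(1/0.0234) = exp(ln(0.989200)/0.0234) = exp(-0.01086/0.0234)
f = exp(-0.4641) = 0.6287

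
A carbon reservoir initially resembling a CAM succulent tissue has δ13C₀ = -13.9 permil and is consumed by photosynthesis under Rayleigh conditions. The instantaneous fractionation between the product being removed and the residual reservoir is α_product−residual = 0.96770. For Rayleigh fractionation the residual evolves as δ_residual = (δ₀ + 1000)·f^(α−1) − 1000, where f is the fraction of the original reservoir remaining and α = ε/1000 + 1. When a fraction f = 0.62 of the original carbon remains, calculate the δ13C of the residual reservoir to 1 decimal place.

1.4 permil

Rayleigh residual: δ_res = (δ₀ + 1000)·f^(α−1) − 1000
α − 1 = -0.03230
f^(α−1) = 0.62^(-0.03230) = 1.015560
δ_res = (-13.9 + 1000) × 1.015560 − 1000 = 1001.444 − 1000 = 1.44 permil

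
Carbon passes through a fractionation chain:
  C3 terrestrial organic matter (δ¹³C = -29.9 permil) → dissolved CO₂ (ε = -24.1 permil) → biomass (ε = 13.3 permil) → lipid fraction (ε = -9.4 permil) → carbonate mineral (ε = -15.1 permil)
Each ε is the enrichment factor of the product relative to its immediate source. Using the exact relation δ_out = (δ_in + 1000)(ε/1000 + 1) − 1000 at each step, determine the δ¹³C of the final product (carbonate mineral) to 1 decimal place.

-64.1 permil

step 1: δ = (-29.90 + 1000)·(-24.1/1000 + 1) − 1000 = -53.28 permil
step 2: δ = (-53.28 + 1000)·(13.3/1000 + 1) − 1000 = -40.69 permil
step 3: δ = (-40.69 + 1000)·(-9.4/1000 + 1) − 1000 = -49.71 permil
step 4: δ = (-49.71 + 1000)·(-15.1/1000 + 1) − 1000 = -64.06 permil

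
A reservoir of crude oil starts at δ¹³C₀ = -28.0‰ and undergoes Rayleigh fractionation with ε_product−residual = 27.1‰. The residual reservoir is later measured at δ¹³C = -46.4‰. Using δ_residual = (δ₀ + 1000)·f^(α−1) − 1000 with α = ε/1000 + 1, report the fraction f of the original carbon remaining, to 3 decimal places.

0.494

α − 1 = ε/1000 = 0.0271
(δ_res + 1000)/(δ₀ + 1000) = (-46.4 + 1000)/(-28.0 + 1000) = 953.6/972.0 = 0.981070
f = 0.981070^(1/0.0271) = exp(ln(0.981070)/0.0271) = exp(-0.01911/0.0271)
f = exp(-0.7052) = 0.4940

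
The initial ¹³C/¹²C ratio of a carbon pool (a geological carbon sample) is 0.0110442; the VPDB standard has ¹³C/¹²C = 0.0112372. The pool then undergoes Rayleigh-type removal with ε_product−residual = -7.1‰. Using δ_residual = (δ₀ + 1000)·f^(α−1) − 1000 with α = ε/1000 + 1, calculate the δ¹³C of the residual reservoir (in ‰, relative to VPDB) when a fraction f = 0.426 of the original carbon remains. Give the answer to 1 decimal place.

-11.2‰

δ₀ = (0.0110442/0.0112372 − 1)×1000 = (0.982825 − 1)×1000 = -17.175‰
α − 1 = ε/1000 = -0.0071
f^(α−1) = 0.426^(-0.0071) = 1.006077
δ_res = (-17.175 + 1000) × 1.006077 − 1000 = 988.797 − 1000 = -11.20‰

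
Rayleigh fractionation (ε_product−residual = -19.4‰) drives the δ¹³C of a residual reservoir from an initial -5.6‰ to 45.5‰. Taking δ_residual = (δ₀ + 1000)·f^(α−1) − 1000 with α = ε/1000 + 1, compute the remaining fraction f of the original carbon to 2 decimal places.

α − 1 = ε/1000 = -0.0194
(δ_res + 1000)/(δ₀ + 1000) = (45.5 + 1000)/(-5.6 + 1000) = 1045.5/994.4 = 1.051388
f = 1.051388^(1/-0.0194) = exp(ln(1.051388)/-0.0194) = exp(0.05011/-0.0194)
f = exp(-2.5830) = 0.0755

0.08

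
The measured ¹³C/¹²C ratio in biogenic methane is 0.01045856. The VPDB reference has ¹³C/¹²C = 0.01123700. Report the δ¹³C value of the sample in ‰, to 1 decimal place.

-69.3‰

δ¹³C = (R_sample / R_standard − 1) × 1000
R_sample / R_standard = 0.01045856 / 0.01123700 = 0.930725
δ¹³C = (0.930725 − 1) × 1000 = -69.27‰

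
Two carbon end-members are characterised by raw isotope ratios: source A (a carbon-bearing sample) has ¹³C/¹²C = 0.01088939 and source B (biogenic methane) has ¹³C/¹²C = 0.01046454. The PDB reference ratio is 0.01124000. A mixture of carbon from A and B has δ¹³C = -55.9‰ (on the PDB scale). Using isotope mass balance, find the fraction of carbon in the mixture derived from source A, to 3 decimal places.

0.346

δ_A = (0.01088939/0.01124000 − 1)×1000 = (0.968807 − 1)×1000 = -31.193‰
δ_B = (0.01046454/0.01124000 − 1)×1000 = (0.931009 − 1)×1000 = -68.991‰
f_A = (δ_mix − δ_B)/(δ_A − δ_B) = (-55.9 − (-68.991))/(-31.193 − (-68.991))
f_A = 13.091 / 37.798 = 0.3463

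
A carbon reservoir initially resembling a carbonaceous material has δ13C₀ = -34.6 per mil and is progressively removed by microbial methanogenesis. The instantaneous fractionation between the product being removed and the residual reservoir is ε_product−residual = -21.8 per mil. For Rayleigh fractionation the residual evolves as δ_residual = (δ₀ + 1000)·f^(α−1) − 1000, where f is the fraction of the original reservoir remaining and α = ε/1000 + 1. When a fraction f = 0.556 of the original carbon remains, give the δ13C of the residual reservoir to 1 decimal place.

-22.2 per mil

Rayleigh residual: δ_res = (δ₀ + 1000)·f^(α−1) − 1000
α = ε/1000 + 1 = 0.97820, so α − 1 = -0.02180
f^(α−1) = 0.556^(-0.02180) = 1.012879
δ_res = (-34.6 + 1000) × 1.012879 − 1000 = 977.833 − 1000 = -22.17 per mil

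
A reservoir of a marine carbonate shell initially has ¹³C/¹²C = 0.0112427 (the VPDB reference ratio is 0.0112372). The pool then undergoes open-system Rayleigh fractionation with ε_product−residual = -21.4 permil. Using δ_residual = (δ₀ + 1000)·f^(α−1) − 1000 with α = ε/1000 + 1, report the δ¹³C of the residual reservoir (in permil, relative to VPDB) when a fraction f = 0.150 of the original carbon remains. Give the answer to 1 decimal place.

δ₀ = (0.0112427/0.0112372 − 1)×1000 = (1.000489 − 1)×1000 = 0.489 permil
α − 1 = ε/1000 = -0.0214
f^(α−1) = 0.150^(-0.0214) = 1.041434
δ_res = (0.489 + 1000) × 1.041434 − 1000 = 1041.943 − 1000 = 41.94 permil

41.9 permil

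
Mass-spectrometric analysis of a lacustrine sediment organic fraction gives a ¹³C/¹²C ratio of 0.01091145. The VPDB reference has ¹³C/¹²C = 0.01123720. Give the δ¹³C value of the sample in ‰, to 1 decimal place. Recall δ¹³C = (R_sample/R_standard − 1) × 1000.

δ¹³C = (R_sample / R_standard − 1) × 1000
R_sample / R_standard = 0.01091145 / 0.01123720 = 0.971011
δ¹³C = (0.971011 − 1) × 1000 = -28.99‰

-29.0‰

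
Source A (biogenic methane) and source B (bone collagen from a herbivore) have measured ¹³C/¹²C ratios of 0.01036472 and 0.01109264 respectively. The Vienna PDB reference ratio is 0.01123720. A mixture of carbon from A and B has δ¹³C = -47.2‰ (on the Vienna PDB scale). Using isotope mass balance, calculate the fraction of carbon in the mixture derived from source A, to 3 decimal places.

δ_A = (0.01036472/0.01123720 − 1)×1000 = (0.922358 − 1)×1000 = -77.642‰
δ_B = (0.01109264/0.01123720 − 1)×1000 = (0.987136 − 1)×1000 = -12.864‰
f_A = (δ_mix − δ_B)/(δ_A − δ_B) = (-47.2 − (-12.864))/(-77.642 − (-12.864))
f_A = -34.336 / -64.778 = 0.5301

0.530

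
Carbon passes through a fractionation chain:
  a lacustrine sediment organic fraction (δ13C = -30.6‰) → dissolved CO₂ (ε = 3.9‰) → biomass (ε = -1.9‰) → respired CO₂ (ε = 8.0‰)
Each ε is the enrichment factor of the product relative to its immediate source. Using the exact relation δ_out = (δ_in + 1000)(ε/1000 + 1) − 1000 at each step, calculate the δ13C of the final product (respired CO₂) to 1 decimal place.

step 1: δ = (-30.60 + 1000)·(3.9/1000 + 1) − 1000 = -26.82‰
step 2: δ = (-26.82 + 1000)·(-1.9/1000 + 1) − 1000 = -28.67‰
step 3: δ = (-28.67 + 1000)·(8.0/1000 + 1) − 1000 = -20.90‰

-20.9‰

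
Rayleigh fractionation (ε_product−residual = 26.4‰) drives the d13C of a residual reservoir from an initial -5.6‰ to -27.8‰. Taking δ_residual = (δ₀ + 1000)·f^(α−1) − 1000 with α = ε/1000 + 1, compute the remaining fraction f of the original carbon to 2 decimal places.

α − 1 = ε/1000 = 0.0264
(δ_res + 1000)/(δ₀ + 1000) = (-27.8 + 1000)/(-5.6 + 1000) = 972.2/994.4 = 0.977675
f = 0.977675^(1/0.0264) = exp(ln(0.977675)/0.0264) = exp(-0.02258/0.0264)
f = exp(-0.8552) = 0.4252

0.43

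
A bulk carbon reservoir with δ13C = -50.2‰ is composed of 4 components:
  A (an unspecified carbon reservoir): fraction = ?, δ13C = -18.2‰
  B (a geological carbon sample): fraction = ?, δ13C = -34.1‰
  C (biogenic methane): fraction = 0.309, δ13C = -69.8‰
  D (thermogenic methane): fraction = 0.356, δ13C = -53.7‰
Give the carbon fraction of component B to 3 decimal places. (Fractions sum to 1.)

Let f_B and f_A be the unknown fractions; fractions sum to 1 so f_B + f_A = 0.335.
Mass balance: Σ fᵢ·δᵢ = δ_bulk ⇒ f_B·(-34.1) + f_A·(-18.2) = -50.2 − (-40.685) = -9.515
Substitute f_A = 0.335 − f_B:
f_B·(-34.1 − -18.2) = -9.515 − 0.335×(-18.2) = -3.418
f_B = -3.418 / -15.9 = 0.2149

0.215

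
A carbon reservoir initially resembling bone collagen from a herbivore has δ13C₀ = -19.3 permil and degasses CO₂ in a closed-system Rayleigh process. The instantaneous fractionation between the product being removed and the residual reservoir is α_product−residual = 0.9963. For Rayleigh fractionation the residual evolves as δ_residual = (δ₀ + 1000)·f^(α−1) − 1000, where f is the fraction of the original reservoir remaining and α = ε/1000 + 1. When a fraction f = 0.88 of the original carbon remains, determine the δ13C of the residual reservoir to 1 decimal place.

Rayleigh residual: δ_res = (δ₀ + 1000)·f^(α−1) − 1000
α − 1 = -0.00370
f^(α−1) = 0.88^(-0.00370) = 1.000473
δ_res = (-19.3 + 1000) × 1.000473 − 1000 = 981.164 − 1000 = -18.84 permil

-18.8 permil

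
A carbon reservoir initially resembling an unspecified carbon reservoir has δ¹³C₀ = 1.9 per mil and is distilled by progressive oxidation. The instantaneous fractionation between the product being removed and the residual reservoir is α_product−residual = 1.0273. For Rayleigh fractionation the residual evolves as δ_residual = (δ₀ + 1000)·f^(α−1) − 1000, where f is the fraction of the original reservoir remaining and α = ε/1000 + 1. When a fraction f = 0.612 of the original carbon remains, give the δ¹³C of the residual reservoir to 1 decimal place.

Rayleigh residual: δ_res = (δ₀ + 1000)·f^(α−1) − 1000
α − 1 = 0.02730
f^(α−1) = 0.612^(0.02730) = 0.986685
δ_res = (1.9 + 1000) × 0.986685 − 1000 = 988.559 − 1000 = -11.44 per mil

-11.4 per mil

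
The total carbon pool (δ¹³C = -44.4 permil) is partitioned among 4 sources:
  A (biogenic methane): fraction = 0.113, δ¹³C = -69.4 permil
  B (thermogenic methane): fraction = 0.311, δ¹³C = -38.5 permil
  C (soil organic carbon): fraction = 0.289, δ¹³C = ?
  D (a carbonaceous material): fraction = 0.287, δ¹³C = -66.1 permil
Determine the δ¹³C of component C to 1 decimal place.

Isotope mass balance: δ_bulk = Σ fᵢ·δᵢ.
-44.4 = 0.113×(-69.4) + 0.311×(-38.5) + 0.289×δ_C + 0.287×(-66.1)
0.289·δ_C = -44.4 − (-38.786) = -5.614
δ_C = -5.614 / 0.289 = -19.42 permil

-19.4 permil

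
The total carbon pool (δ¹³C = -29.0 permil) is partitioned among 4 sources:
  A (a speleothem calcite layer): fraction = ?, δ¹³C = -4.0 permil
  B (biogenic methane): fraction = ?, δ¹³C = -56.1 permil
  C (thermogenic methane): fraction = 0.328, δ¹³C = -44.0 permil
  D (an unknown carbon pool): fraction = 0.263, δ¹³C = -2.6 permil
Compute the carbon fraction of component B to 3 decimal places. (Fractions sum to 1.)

Let f_B and f_A be the unknown fractions; fractions sum to 1 so f_B + f_A = 0.409.
Mass balance: Σ fᵢ·δᵢ = δ_bulk ⇒ f_B·(-56.1) + f_A·(-4.0) = -29.0 − (-15.116) = -13.884
Substitute f_A = 0.409 − f_B:
f_B·(-56.1 − -4.0) = -13.884 − 0.409×(-4.0) = -12.248
f_B = -12.248 / -52.1 = 0.2351

0.235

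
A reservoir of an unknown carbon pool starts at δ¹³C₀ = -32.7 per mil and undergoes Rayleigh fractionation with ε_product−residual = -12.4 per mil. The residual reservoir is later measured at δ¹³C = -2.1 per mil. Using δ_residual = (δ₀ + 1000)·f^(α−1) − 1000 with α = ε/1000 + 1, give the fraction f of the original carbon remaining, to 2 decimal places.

0.08

α − 1 = ε/1000 = -0.0124
(δ_res + 1000)/(δ₀ + 1000) = (-2.1 + 1000)/(-32.7 + 1000) = 997.9/967.3 = 1.031634
f = 1.031634^(1/-0.0124) = exp(ln(1.031634)/-0.0124) = exp(0.03114/-0.0124)
f = exp(-2.5116) = 0.0811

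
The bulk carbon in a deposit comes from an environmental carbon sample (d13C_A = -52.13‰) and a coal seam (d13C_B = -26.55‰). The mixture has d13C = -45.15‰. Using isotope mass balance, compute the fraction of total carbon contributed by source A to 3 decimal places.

δ_mix = f_A·δ_A + (1 − f_A)·δ_B  ⇒  f_A = (δ_mix − δ_B)/(δ_A − δ_B)
f_A = (-45.15 − (-26.55)) / (-52.13 − (-26.55))
f_A = -18.60 / -25.58 = 0.7271

0.727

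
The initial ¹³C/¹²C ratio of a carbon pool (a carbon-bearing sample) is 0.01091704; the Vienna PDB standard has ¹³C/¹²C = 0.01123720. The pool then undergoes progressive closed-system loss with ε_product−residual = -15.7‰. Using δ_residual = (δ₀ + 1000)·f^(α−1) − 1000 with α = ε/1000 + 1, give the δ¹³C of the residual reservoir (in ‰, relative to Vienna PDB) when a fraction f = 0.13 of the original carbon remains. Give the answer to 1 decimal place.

δ₀ = (0.01091704/0.01123720 − 1)×1000 = (0.971509 − 1)×1000 = -28.491‰
α − 1 = ε/1000 = -0.0157
f^(α−1) = 0.13^(-0.0157) = 1.032550
δ_res = (-28.491 + 1000) × 1.032550 − 1000 = 1003.132 − 1000 = 3.13‰

3.1‰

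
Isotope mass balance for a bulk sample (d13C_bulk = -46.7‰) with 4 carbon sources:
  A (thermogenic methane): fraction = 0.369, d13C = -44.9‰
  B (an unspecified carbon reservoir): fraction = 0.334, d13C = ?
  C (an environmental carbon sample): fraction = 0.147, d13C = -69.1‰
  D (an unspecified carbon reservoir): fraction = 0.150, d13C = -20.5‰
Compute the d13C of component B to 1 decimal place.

Isotope mass balance: δ_bulk = Σ fᵢ·δᵢ.
-46.7 = 0.369×(-44.9) + 0.334×δ_B + 0.147×(-69.1) + 0.150×(-20.5)
0.334·δ_B = -46.7 − (-29.801) = -16.899
δ_B = -16.899 / 0.334 = -50.60‰

-50.6‰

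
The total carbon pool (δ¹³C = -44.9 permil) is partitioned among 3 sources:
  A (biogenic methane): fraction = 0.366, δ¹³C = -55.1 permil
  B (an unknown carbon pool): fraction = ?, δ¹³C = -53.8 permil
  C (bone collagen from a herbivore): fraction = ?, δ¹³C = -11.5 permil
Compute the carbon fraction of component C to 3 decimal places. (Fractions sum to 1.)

Let f_C and f_B be the unknown fractions; fractions sum to 1 so f_C + f_B = 0.634.
Mass balance: Σ fᵢ·δᵢ = δ_bulk ⇒ f_C·(-11.5) + f_B·(-53.8) = -44.9 − (-20.167) = -24.733
Substitute f_B = 0.634 − f_C:
f_C·(-11.5 − -53.8) = -24.733 − 0.634×(-53.8) = 9.376
f_C = 9.376 / 42.3 = 0.2217

0.222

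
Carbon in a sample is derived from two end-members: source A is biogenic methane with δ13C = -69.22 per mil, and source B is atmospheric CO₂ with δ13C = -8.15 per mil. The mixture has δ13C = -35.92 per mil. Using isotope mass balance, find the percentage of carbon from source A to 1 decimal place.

45.5%

δ_mix = f_A·δ_A + (1 − f_A)·δ_B  ⇒  f_A = (δ_mix − δ_B)/(δ_A − δ_B)
f_A = (-35.92 − (-8.15)) / (-69.22 − (-8.15))
f_A = -27.77 / -61.07 = 0.4547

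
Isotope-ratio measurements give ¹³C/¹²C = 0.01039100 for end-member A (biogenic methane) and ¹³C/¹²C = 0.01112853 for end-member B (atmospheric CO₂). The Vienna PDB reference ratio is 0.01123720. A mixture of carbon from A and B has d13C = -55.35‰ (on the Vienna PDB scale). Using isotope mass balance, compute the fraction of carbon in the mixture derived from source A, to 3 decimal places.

0.696

δ_A = (0.01039100/0.01123720 − 1)×1000 = (0.924697 − 1)×1000 = -75.303‰
δ_B = (0.01112853/0.01123720 − 1)×1000 = (0.990329 − 1)×1000 = -9.671‰
f_A = (δ_mix − δ_B)/(δ_A − δ_B) = (-55.35 − (-9.671))/(-75.303 − (-9.671))
f_A = -45.679 / -65.633 = 0.6960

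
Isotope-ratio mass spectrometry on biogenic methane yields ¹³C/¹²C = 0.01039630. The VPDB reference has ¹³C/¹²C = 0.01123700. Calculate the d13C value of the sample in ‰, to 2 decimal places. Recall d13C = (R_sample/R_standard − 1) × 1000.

-74.82‰

d13C = (R_sample / R_standard − 1) × 1000
R_sample / R_standard = 0.01039630 / 0.01123700 = 0.925185
d13C = (0.925185 − 1) × 1000 = -74.815‰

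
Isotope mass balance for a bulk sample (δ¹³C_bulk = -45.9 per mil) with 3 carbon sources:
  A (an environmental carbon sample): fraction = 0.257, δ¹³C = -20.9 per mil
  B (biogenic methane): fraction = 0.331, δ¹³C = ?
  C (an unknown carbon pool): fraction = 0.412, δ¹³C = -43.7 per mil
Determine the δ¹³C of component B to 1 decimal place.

Isotope mass balance: δ_bulk = Σ fᵢ·δᵢ.
-45.9 = 0.257×(-20.9) + 0.331×δ_B + 0.412×(-43.7)
0.331·δ_B = -45.9 − (-23.376) = -22.524
δ_B = -22.524 / 0.331 = -68.05 per mil

-68.0 per mil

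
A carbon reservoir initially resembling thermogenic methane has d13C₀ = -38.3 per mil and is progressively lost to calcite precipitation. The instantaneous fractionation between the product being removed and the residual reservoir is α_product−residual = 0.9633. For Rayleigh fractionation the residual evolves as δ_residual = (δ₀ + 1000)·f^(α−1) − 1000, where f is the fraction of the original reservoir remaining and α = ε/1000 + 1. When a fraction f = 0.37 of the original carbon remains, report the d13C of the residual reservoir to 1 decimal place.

Rayleigh residual: δ_res = (δ₀ + 1000)·f^(α−1) − 1000
α − 1 = -0.03670
f^(α−1) = 0.37^(-0.03670) = 1.037163
δ_res = (-38.3 + 1000) × 1.037163 − 1000 = 997.440 − 1000 = -2.56 per mil

-2.6 per mil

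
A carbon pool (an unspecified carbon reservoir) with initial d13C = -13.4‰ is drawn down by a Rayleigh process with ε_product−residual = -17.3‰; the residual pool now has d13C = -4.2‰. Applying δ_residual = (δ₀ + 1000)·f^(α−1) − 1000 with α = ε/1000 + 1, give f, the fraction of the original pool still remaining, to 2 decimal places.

α − 1 = ε/1000 = -0.0173
(δ_res + 1000)/(δ₀ + 1000) = (-4.2 + 1000)/(-13.4 + 1000) = 995.8/986.6 = 1.009325
f = 1.009325^(1/-0.0173) = exp(ln(1.009325)/-0.0173) = exp(0.00928/-0.0173)
f = exp(-0.5365) = 0.5848

0.58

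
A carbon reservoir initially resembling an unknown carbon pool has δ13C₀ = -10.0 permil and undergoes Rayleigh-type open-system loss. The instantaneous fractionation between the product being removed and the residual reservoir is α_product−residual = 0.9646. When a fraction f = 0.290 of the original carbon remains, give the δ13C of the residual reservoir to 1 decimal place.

Rayleigh residual: δ_res = (δ₀ + 1000)·f^(α−1) − 1000
α − 1 = -0.03540
f^(α−1) = 0.290^(-0.03540) = 1.044795
δ_res = (-10.0 + 1000) × 1.044795 − 1000 = 1034.347 − 1000 = 34.35 permil

34.3 permil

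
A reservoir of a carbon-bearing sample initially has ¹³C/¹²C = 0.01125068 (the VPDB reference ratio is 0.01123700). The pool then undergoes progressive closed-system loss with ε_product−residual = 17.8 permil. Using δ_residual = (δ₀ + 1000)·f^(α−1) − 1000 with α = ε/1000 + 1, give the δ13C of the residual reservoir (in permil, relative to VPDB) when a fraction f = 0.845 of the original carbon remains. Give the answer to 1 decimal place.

δ₀ = (0.01125068/0.01123700 − 1)×1000 = (1.001217 − 1)×1000 = 1.217 permil
α − 1 = ε/1000 = 0.0178
f^(α−1) = 0.845^(0.0178) = 0.997007
δ_res = (1.217 + 1000) × 0.997007 − 1000 = 998.220 − 1000 = -1.78 permil

-1.8 permil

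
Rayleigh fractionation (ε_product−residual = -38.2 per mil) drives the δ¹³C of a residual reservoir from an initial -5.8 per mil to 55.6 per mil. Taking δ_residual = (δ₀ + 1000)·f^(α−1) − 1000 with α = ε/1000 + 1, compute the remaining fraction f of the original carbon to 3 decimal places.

α − 1 = ε/1000 = -0.0382
(δ_res + 1000)/(δ₀ + 1000) = (55.6 + 1000)/(-5.8 + 1000) = 1055.6/994.2 = 1.061758
f = 1.061758^(1/-0.0382) = exp(ln(1.061758)/-0.0382) = exp(0.05993/-0.0382)
f = exp(-1.5687) = 0.2083

0.208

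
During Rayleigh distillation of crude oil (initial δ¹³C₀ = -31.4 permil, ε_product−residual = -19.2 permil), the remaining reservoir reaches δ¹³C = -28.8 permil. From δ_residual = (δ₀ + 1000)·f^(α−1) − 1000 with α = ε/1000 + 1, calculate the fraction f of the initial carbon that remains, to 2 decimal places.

0.87

α − 1 = ε/1000 = -0.0192
(δ_res + 1000)/(δ₀ + 1000) = (-28.8 + 1000)/(-31.4 + 1000) = 971.2/968.6 = 1.002684
f = 1.002684^(1/-0.0192) = exp(ln(1.002684)/-0.0192) = exp(0.00268/-0.0192)
f = exp(-0.1396) = 0.8697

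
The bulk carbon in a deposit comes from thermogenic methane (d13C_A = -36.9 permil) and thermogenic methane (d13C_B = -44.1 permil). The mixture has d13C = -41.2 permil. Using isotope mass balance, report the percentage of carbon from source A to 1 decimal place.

δ_mix = f_A·δ_A + (1 − f_A)·δ_B  ⇒  f_A = (δ_mix − δ_B)/(δ_A − δ_B)
f_A = (-41.2 − (-44.1)) / (-36.9 − (-44.1))
f_A = 2.9 / 7.2 = 0.4028

40.3%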